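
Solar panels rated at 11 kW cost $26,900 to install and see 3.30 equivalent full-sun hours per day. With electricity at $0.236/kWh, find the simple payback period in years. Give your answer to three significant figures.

Daily generation = 11 kW × 3.30 h = 36.3 kWh
Annual generation = 36.3 × 365 = 13249 kWh
Annual savings = 13249 × $0.236 = $3,126.88
Payback = $26,900 / $3,126.88 = 8.6 years

8.60 years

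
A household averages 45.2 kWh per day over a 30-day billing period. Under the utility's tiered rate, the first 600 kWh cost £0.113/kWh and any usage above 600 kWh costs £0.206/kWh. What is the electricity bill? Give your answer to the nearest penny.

£223.54

Usage = 45.2 kWh/day × 30 days = 1356 kWh
First 600 kWh × £0.113 = £67.80
Remaining 756 kWh × £0.206 = £155.74
Total = £223.54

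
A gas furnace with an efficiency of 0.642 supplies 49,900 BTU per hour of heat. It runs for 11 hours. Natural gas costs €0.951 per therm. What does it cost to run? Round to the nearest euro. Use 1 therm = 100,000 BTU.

€8

Heat delivered = 49,900 BTU/h × 11 h = 548,900 BTU
Gas input = 548,900 / 0.642 = 854,984 BTU
= 854,984 / 100,000 = 8.55 therm
Cost = 8.55 × €0.951/therm = €8.13 ≈ €8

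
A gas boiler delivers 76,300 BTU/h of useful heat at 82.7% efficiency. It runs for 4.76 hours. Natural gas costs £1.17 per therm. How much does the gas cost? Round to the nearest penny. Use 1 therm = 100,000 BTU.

Heat delivered = 76,300 BTU/h × 4.76 h = 363,188 BTU
Gas input = 363,188 / 0.827 = 439,163 BTU
= 439,163 / 100,000 = 4.392 therm
Cost = 4.392 × £1.17/therm = £5.14

£5.14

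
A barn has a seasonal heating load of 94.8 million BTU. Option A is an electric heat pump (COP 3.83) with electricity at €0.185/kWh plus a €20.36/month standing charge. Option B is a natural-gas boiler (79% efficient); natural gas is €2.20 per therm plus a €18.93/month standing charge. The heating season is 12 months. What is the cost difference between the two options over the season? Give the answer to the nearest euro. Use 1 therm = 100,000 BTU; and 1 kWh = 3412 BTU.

Heat load = 94.8 × 10⁶ BTU = 94,800,000 BTU
Gas: input = 94,800,000 / 0.79 = 120,000,000 BTU = 1,200 therm → 1,200 × €2.20 = €2,640.00; + 12 × €18.93 standing = €2,867.16
Heat pump: 94,800,000 BTU / 3412 = 27,780 kWh heat; / 3.83 = 7,254 kWh in → × €0.185 = €1,342.06; + 12 × €20.36 standing = €1,586.38
Difference = |€2,867.16 − €1,586.38| = €1,280.78 ≈ €1281

€1281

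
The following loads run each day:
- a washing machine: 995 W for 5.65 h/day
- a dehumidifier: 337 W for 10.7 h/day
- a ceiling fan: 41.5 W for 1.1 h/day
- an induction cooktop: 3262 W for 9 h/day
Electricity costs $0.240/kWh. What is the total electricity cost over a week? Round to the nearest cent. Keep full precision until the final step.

washing machine: 995 W × 5.65 h × 7 d = 39,352 Wh = 39.35 kWh
dehumidifier: 337 W × 10.7 h × 7 d = 25,241 Wh = 25.24 kWh
ceiling fan: 41.5 W × 1.1 h × 7 d = 320 Wh = 0.3196 kWh
induction cooktop: 3262 W × 9 h × 7 d = 205,506 Wh = 205.5 kWh
Total energy = 39.35 + 25.24 + 0.3196 + 205.5 = 270.4 kWh
Cost = 270.4 kWh × $0.240 = $64.90

$64.90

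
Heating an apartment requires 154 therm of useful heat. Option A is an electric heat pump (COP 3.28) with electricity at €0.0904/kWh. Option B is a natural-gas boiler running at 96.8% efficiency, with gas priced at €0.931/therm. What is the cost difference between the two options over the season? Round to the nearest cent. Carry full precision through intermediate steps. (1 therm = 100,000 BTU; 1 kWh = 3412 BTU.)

€23.72

Heat load = 154 therm × 100,000 = 15,400,000 BTU
Gas: input = 15,400,000 / 0.968 = 15,909,091 BTU = 159.1 therm → 159.1 × €0.931 = €148.11
Heat pump: 15,400,000 BTU / 3412 = 4,513 kWh heat; / 3.28 = 1,376 kWh in → × €0.0904 = €124.40
Difference = |€148.11 − €124.40| = €23.72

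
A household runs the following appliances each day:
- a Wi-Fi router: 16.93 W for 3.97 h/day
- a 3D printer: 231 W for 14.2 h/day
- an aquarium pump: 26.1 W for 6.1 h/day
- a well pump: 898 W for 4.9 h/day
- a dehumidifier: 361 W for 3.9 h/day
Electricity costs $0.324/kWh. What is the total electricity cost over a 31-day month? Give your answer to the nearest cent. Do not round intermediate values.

Wi-Fi router: 16.93 W × 3.97 h × 31 d = 2,084 Wh = 2.084 kWh
3D printer: 231 W × 14.2 h × 31 d = 101,686 Wh = 101.7 kWh
aquarium pump: 26.1 W × 6.1 h × 31 d = 4,936 Wh = 4.936 kWh
well pump: 898 W × 4.9 h × 31 d = 136,406 Wh = 136.4 kWh
dehumidifier: 361 W × 3.9 h × 31 d = 43,645 Wh = 43.64 kWh
Total energy = 2.084 + 101.7 + 4.936 + 136.4 + 43.64 = 288.8 kWh
Cost = 288.8 kWh × $0.324 = $93.56

$93.56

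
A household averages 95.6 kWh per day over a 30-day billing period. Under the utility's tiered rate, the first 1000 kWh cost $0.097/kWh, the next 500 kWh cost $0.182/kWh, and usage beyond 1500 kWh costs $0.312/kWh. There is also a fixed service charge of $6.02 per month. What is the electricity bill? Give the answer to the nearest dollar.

$621

Usage = 95.6 kWh/day × 30 days = 2868 kWh
First 1000 kWh × $0.097 = $97.00
Next 500 kWh × $0.182 = $91.00
Remaining 1368 kWh × $0.312 = $426.82
Energy charge = $614.82; + service $6.02 = $620.84 ≈ $621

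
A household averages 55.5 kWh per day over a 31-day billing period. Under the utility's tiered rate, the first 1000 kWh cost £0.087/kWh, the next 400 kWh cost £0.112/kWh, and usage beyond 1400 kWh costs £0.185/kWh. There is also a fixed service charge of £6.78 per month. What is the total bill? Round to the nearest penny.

Usage = 55.5 kWh/day × 31 days = 1720.5 kWh
First 1000 kWh × £0.087 = £87.00
Next 400 kWh × £0.112 = £44.80
Remaining 320.5 kWh × £0.185 = £59.29
Energy charge = £191.09; + service £6.78 = £197.87

£197.87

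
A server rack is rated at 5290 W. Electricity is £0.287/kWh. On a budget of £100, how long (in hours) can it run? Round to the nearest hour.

Energy budget = £100 / £0.287 per kWh = 348.4 kWh = 348,432 Wh
Runtime = 348,432 Wh / 5290 W = 65.87 h

66 h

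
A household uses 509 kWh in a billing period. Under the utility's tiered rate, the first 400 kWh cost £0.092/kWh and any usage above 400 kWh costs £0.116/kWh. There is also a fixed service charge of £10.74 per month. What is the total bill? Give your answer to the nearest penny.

£60.18

First 400 kWh × £0.092 = £36.80
Remaining 109 kWh × £0.116 = £12.64
Energy charge = £49.44; + service £10.74 = £60.18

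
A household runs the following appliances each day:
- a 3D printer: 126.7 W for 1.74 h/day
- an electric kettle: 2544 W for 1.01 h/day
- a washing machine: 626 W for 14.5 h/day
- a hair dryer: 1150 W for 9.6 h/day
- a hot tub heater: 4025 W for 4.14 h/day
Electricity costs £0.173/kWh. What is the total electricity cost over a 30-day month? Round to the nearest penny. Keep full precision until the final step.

£205.37

3D printer: 126.7 W × 1.74 h × 30 d = 6,614 Wh = 6.614 kWh
electric kettle: 2544 W × 1.01 h × 30 d = 77,083 Wh = 77.08 kWh
washing machine: 626 W × 14.5 h × 30 d = 272,310 Wh = 272.3 kWh
hair dryer: 1150 W × 9.6 h × 30 d = 331,200 Wh = 331.2 kWh
hot tub heater: 4025 W × 4.14 h × 30 d = 499,905 Wh = 499.9 kWh
Total energy = 6.614 + 77.08 + 272.3 + 331.2 + 499.9 = 1,187 kWh
Cost = 1,187 kWh × £0.173 = £205.37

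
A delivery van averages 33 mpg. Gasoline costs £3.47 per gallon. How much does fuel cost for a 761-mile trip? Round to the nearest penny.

Fuel = 761 mi / 33 mpg = 23.06 gal
Cost = 23.06 gal × £3.47/gal = £80.02

£80.02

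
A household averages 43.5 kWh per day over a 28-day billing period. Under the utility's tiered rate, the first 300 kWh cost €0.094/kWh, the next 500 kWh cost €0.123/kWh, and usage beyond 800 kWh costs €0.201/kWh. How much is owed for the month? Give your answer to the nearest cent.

€173.72

Usage = 43.5 kWh/day × 28 days = 1218 kWh
First 300 kWh × €0.094 = €28.20
Next 500 kWh × €0.123 = €61.50
Remaining 418 kWh × €0.201 = €84.02
Total = €173.72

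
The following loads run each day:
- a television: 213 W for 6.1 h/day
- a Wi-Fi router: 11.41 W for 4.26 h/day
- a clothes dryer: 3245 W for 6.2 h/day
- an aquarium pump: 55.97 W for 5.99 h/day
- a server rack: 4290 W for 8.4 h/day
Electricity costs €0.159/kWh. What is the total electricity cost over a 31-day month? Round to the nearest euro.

television: 213 W × 6.1 h × 31 d = 40,278 Wh = 40.28 kWh
Wi-Fi router: 11.41 W × 4.26 h × 31 d = 1,507 Wh = 1.507 kWh
clothes dryer: 3245 W × 6.2 h × 31 d = 623,689 Wh = 623.7 kWh
aquarium pump: 55.97 W × 5.99 h × 31 d = 10,393 Wh = 10.39 kWh
server rack: 4290 W × 8.4 h × 31 d = 1,117,116 Wh = 1,117 kWh
Total energy = 40.28 + 1.507 + 623.7 + 10.39 + 1,117 = 1,793 kWh
Cost = 1,793 kWh × €0.159 = €285.08 ≈ €285

€285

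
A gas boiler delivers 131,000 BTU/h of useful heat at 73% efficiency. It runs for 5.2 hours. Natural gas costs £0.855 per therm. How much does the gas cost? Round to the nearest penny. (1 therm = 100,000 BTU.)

£7.98

Heat delivered = 131,000 BTU/h × 5.2 h = 681,200 BTU
Gas input = 681,200 / 0.730 = 933,151 BTU
= 933,151 / 100,000 = 9.332 therm
Cost = 9.332 × £0.855/therm = £7.98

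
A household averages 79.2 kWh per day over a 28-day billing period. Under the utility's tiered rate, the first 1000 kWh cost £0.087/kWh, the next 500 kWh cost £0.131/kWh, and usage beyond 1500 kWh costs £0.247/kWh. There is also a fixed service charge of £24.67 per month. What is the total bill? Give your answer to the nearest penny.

£354.42

Usage = 79.2 kWh/day × 28 days = 2217.6 kWh
First 1000 kWh × £0.087 = £87.00
Next 500 kWh × £0.131 = £65.50
Remaining 717.6 kWh × £0.247 = £177.25
Energy charge = £329.75; + service £24.67 = £354.42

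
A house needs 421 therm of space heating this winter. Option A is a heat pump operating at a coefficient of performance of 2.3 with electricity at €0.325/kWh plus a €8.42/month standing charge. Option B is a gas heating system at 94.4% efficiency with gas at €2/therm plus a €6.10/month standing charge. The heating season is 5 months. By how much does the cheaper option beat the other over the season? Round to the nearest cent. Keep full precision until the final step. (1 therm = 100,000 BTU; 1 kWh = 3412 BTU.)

€863.18

Heat load = 421 therm × 100,000 = 42,100,000 BTU
Gas: input = 42,100,000 / 0.944 = 44,597,458 BTU = 446 therm → 446 × €2 = €891.95; + 5 × €6.10 standing = €922.45
Heat pump: 42,100,000 BTU / 3412 = 12,340 kWh heat; / 2.3 = 5,365 kWh in → × €0.325 = €1,743.53; + 5 × €8.42 standing = €1,785.63
Difference = |€922.45 − €1,785.63| = €863.18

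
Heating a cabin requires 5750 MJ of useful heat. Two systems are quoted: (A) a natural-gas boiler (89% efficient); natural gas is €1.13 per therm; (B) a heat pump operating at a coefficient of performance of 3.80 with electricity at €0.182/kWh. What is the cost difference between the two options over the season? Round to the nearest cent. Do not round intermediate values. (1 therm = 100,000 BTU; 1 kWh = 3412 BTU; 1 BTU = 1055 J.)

€7.31

Heat load = 5750 MJ = 5,750,000,000 J / 1055 = 5,450,237 BTU
Gas: input = 5,450,237 / 0.89 = 6,123,862 BTU = 61.24 therm → 61.24 × €1.13 = €69.20
Heat pump: 5,450,237 BTU / 3412 = 1,597 kWh heat; / 3.80 = 420.4 kWh in → × €0.182 = €76.51
Difference = |€69.20 − €76.51| = €7.31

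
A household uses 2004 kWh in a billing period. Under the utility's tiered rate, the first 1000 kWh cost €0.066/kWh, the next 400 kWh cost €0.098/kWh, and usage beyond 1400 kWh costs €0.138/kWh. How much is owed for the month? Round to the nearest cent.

First 1000 kWh × €0.066 = €66.00
Next 400 kWh × €0.098 = €39.20
Remaining 604 kWh × €0.138 = €83.35
Total = €188.55

€188.55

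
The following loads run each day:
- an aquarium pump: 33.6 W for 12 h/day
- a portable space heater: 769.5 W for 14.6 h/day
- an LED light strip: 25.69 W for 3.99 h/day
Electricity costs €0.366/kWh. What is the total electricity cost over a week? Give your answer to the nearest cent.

€30.08

aquarium pump: 33.6 W × 12 h × 7 d = 2,822 Wh = 2.822 kWh
portable space heater: 769.5 W × 14.6 h × 7 d = 78,643 Wh = 78.64 kWh
LED light strip: 25.69 W × 3.99 h × 7 d = 718 Wh = 0.7175 kWh
Total energy = 2.822 + 78.64 + 0.7175 = 82.18 kWh
Cost = 82.18 kWh × €0.366 = €30.08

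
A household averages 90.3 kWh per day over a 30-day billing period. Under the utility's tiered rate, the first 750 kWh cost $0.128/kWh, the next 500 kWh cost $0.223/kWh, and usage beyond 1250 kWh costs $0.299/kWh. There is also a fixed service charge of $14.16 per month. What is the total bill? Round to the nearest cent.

Usage = 90.3 kWh/day × 30 days = 2709 kWh
First 750 kWh × $0.128 = $96.00
Next 500 kWh × $0.223 = $111.50
Remaining 1459 kWh × $0.299 = $436.24
Energy charge = $643.74; + service $14.16 = $657.90

$657.90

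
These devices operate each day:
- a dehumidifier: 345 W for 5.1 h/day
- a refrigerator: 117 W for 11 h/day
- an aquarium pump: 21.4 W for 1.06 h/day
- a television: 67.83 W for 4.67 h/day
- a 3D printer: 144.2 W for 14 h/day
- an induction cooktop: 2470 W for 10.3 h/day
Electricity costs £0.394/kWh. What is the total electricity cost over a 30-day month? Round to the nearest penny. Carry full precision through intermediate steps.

dehumidifier: 345 W × 5.1 h × 30 d = 52,785 Wh = 52.78 kWh
refrigerator: 117 W × 11 h × 30 d = 38,610 Wh = 38.61 kWh
aquarium pump: 21.4 W × 1.06 h × 30 d = 681 Wh = 0.6805 kWh
television: 67.83 W × 4.67 h × 30 d = 9,503 Wh = 9.503 kWh
3D printer: 144.2 W × 14 h × 30 d = 60,564 Wh = 60.56 kWh
induction cooktop: 2470 W × 10.3 h × 30 d = 763,230 Wh = 763.2 kWh
Total energy = 52.78 + 38.61 + 0.6805 + 9.503 + 60.56 + 763.2 = 925.4 kWh
Cost = 925.4 kWh × £0.394 = £364.60

£364.60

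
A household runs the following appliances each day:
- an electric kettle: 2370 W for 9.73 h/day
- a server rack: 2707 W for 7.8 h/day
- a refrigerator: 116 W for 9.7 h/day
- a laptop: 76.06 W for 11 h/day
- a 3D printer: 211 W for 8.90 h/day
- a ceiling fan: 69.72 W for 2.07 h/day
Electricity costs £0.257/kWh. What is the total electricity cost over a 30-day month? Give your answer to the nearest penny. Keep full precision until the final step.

electric kettle: 2370 W × 9.73 h × 30 d = 691,803 Wh = 691.8 kWh
server rack: 2707 W × 7.8 h × 30 d = 633,438 Wh = 633.4 kWh
refrigerator: 116 W × 9.7 h × 30 d = 33,756 Wh = 33.76 kWh
laptop: 76.06 W × 11 h × 30 d = 25,100 Wh = 25.1 kWh
3D printer: 211 W × 8.90 h × 30 d = 56,337 Wh = 56.34 kWh
ceiling fan: 69.72 W × 2.07 h × 30 d = 4,330 Wh = 4.33 kWh
Total energy = 691.8 + 633.4 + 33.76 + 25.1 + 56.34 + 4.33 = 1,445 kWh
Cost = 1,445 kWh × £0.257 = £371.30

£371.30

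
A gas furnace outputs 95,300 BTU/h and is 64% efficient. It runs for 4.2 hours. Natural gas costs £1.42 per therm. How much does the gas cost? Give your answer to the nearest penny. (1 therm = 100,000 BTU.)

Heat delivered = 95,300 BTU/h × 4.2 h = 400,260 BTU
Gas input = 400,260 / 0.64 = 625,406 BTU
= 625,406 / 100,000 = 6.254 therm
Cost = 6.254 × £1.42/therm = £8.88

£8.88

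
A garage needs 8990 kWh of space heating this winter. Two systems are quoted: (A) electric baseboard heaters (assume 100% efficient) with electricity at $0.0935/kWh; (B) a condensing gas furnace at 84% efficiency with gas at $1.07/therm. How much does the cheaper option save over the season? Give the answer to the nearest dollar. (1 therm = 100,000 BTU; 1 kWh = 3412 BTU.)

Heat load = 8990 kWh × 3412 = 30,673,880 BTU
Gas: input = 30,673,880 / 0.84 = 36,516,524 BTU = 365.2 therm → 365.2 × $1.07 = $390.73
Electric: 30,673,880 BTU / 3412 = 8,990 kWh → × $0.0935 = $840.57
Difference = |$390.73 − $840.57| = $449.84 ≈ $450

$450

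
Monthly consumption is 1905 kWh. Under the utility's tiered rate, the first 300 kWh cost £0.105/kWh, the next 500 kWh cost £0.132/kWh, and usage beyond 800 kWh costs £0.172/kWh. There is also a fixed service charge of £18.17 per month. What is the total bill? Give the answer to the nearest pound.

£306

First 300 kWh × £0.105 = £31.50
Next 500 kWh × £0.132 = £66.00
Remaining 1105 kWh × £0.172 = £190.06
Energy charge = £287.56; + service £18.17 = £305.73 ≈ £306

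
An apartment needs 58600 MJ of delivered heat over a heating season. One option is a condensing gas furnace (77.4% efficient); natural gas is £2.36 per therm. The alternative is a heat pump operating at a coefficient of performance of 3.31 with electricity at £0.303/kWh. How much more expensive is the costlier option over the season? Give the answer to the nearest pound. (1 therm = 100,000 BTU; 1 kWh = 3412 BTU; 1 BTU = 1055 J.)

Heat load = 58600 MJ = 58,600,000,000 J / 1055 = 55,545,024 BTU
Gas: input = 55,545,024 / 0.774 = 71,763,597 BTU = 717.6 therm → 717.6 × £2.36 = £1,693.62
Heat pump: 55,545,024 BTU / 3412 = 16,280 kWh heat; / 3.31 = 4,918 kWh in → × £0.303 = £1,490.22
Difference = |£1,693.62 − £1,490.22| = £203.40 ≈ £203

£203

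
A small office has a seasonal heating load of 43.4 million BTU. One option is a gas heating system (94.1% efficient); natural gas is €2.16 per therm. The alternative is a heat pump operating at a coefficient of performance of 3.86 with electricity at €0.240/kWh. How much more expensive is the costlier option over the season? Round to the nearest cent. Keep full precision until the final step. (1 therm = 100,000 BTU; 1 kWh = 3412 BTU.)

€205.35

Heat load = 43.4 × 10⁶ BTU = 43,400,000 BTU
Gas: input = 43,400,000 / 0.941 = 46,121,148 BTU = 461.2 therm → 461.2 × €2.16 = €996.22
Heat pump: 43,400,000 BTU / 3412 = 12,720 kWh heat; / 3.86 = 3,295 kWh in → × €0.240 = €790.87
Difference = |€996.22 − €790.87| = €205.35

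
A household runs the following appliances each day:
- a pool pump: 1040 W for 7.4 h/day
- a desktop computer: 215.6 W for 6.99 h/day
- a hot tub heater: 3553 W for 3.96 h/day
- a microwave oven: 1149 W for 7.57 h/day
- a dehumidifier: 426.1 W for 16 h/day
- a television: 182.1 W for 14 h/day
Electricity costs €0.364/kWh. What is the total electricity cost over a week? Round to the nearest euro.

pool pump: 1040 W × 7.4 h × 7 d = 53,872 Wh = 53.87 kWh
desktop computer: 215.6 W × 6.99 h × 7 d = 10,549 Wh = 10.55 kWh
hot tub heater: 3553 W × 3.96 h × 7 d = 98,489 Wh = 98.49 kWh
microwave oven: 1149 W × 7.57 h × 7 d = 60,886 Wh = 60.89 kWh
dehumidifier: 426.1 W × 16 h × 7 d = 47,723 Wh = 47.72 kWh
television: 182.1 W × 14 h × 7 d = 17,846 Wh = 17.85 kWh
Total energy = 53.87 + 10.55 + 98.49 + 60.89 + 47.72 + 17.85 = 289.4 kWh
Cost = 289.4 kWh × €0.364 = €105.33 ≈ €105

€105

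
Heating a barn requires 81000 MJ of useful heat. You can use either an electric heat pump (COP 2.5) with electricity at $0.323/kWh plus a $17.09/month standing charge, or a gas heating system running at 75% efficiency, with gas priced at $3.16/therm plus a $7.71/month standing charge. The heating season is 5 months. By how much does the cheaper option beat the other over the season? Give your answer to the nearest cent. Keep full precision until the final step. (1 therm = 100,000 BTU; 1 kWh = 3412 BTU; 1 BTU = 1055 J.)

$280.71

Heat load = 81000 MJ = 81,000,000,000 J / 1055 = 76,777,251 BTU
Gas: input = 76,777,251 / 0.75 = 102,369,668 BTU = 1,024 therm → 1,024 × $3.16 = $3,234.88; + 5 × $7.71 standing = $3,273.43
Heat pump: 76,777,251 BTU / 3412 = 22,500 kWh heat; / 2.5 = 9,001 kWh in → × $0.323 = $2,907.27; + 5 × $17.09 standing = $2,992.72
Difference = |$3,273.43 − $2,992.72| = $280.71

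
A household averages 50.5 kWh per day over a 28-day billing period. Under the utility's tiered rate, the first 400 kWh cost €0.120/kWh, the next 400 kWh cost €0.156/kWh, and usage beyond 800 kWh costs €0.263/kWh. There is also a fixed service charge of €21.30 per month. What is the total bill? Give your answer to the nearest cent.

Usage = 50.5 kWh/day × 28 days = 1414 kWh
First 400 kWh × €0.120 = €48.00
Next 400 kWh × €0.156 = €62.40
Remaining 614 kWh × €0.263 = €161.48
Energy charge = €271.88; + service €21.30 = €293.18

€293.18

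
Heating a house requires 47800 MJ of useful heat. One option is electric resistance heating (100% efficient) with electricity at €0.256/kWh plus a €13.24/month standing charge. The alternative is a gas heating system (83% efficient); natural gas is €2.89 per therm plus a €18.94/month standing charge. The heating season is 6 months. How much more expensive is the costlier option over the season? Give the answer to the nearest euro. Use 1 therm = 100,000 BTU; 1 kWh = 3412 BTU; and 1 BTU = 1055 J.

€1788

Heat load = 47800 MJ = 47,800,000,000 J / 1055 = 45,308,057 BTU
Gas: input = 45,308,057 / 0.83 = 54,588,020 BTU = 545.9 therm → 545.9 × €2.89 = €1,577.59; + 6 × €18.94 standing = €1,691.23
Electric: 45,308,057 BTU / 3412 = 13,280 kWh → × €0.256 = €3,399.43; + 6 × €13.24 standing = €3,478.87
Difference = |€1,691.23 − €3,478.87| = €1,787.64 ≈ €1788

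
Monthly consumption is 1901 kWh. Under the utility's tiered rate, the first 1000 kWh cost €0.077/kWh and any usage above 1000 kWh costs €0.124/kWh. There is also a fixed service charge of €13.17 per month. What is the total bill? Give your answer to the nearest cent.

First 1000 kWh × €0.077 = €77.00
Remaining 901 kWh × €0.124 = €111.72
Energy charge = €188.72; + service €13.17 = €201.89

€201.89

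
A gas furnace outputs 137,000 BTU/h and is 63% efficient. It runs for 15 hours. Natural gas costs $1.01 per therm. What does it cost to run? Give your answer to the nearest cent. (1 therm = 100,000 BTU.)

Heat delivered = 137,000 BTU/h × 15 h = 2,055,000 BTU
Gas input = 2,055,000 / 0.63 = 3,261,905 BTU
= 3,261,905 / 100,000 = 32.62 therm
Cost = 32.62 × $1.01/therm = $32.95

$32.95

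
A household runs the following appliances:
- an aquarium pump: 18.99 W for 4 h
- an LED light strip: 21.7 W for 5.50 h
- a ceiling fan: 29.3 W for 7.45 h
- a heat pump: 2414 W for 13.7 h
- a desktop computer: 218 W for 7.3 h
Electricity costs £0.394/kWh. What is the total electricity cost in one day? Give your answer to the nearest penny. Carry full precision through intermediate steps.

aquarium pump: 18.99 W × 4 h = 76 Wh = 0.07596 kWh
LED light strip: 21.7 W × 5.50 h = 119 Wh = 0.1193 kWh
ceiling fan: 29.3 W × 7.45 h = 218 Wh = 0.2183 kWh
heat pump: 2414 W × 13.7 h = 33,072 Wh = 33.07 kWh
desktop computer: 218 W × 7.3 h = 1,591 Wh = 1.591 kWh
Total energy = 0.07596 + 0.1193 + 0.2183 + 33.07 + 1.591 = 35.08 kWh
Cost = 35.08 kWh × £0.394 = £13.82

£13.82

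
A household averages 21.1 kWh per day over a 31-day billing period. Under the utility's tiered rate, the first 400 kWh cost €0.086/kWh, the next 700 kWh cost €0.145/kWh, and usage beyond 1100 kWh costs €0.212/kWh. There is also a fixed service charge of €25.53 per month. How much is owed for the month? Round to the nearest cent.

Usage = 21.1 kWh/day × 31 days = 654.1 kWh
First 400 kWh × €0.086 = €34.40
Next 254.1 kWh × €0.145 = €36.84
Remaining tier: 0 kWh (not reached)
Energy charge = €71.24; + service €25.53 = €96.77

€96.77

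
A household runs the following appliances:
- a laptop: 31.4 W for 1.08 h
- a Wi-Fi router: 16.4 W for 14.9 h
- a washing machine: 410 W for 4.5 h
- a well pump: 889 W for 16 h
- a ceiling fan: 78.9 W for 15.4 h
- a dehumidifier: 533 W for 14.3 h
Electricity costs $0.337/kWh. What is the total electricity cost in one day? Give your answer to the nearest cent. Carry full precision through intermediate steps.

laptop: 31.4 W × 1.08 h = 34 Wh = 0.03391 kWh
Wi-Fi router: 16.4 W × 14.9 h = 244 Wh = 0.2444 kWh
washing machine: 410 W × 4.5 h = 1,845 Wh = 1.845 kWh
well pump: 889 W × 16 h = 14,224 Wh = 14.22 kWh
ceiling fan: 78.9 W × 15.4 h = 1,215 Wh = 1.215 kWh
dehumidifier: 533 W × 14.3 h = 7,622 Wh = 7.622 kWh
Total energy = 0.03391 + 0.2444 + 1.845 + 14.22 + 1.215 + 7.622 = 25.18 kWh
Cost = 25.18 kWh × $0.337 = $8.49

$8.49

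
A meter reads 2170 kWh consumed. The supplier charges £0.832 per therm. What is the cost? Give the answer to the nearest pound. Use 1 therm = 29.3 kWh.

£62

2170 kWh × (0.03413 therm/kWh) = 74.06 therm
Cost = 74.06 therm × £0.832/therm = £61.62 ≈ £62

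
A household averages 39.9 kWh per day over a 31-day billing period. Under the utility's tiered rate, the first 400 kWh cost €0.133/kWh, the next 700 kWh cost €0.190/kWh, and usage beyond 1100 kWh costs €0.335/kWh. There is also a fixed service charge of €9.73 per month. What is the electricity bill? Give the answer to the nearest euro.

€242

Usage = 39.9 kWh/day × 31 days = 1236.9 kWh
First 400 kWh × €0.133 = €53.20
Next 700 kWh × €0.190 = €133.00
Remaining 136.9 kWh × €0.335 = €45.86
Energy charge = €232.06; + service €9.73 = €241.79 ≈ €242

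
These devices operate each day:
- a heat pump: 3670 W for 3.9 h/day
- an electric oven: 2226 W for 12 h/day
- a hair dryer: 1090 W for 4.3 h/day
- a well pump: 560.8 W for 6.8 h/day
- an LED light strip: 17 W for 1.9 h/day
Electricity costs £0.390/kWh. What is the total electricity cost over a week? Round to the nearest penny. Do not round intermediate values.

heat pump: 3670 W × 3.9 h × 7 d = 100,191 Wh = 100.2 kWh
electric oven: 2226 W × 12 h × 7 d = 186,984 Wh = 187 kWh
hair dryer: 1090 W × 4.3 h × 7 d = 32,809 Wh = 32.81 kWh
well pump: 560.8 W × 6.8 h × 7 d = 26,694 Wh = 26.69 kWh
LED light strip: 17 W × 1.9 h × 7 d = 226 Wh = 0.2261 kWh
Total energy = 100.2 + 187 + 32.81 + 26.69 + 0.2261 = 346.9 kWh
Cost = 346.9 kWh × £0.390 = £135.29

£135.29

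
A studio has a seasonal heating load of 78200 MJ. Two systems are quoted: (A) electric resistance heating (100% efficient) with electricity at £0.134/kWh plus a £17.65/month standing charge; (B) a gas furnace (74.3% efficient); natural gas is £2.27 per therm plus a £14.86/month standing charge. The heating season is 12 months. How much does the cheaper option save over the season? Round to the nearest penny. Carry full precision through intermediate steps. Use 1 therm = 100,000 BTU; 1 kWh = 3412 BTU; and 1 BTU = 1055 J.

Heat load = 78200 MJ = 78,200,000,000 J / 1055 = 74,123,223 BTU
Gas: input = 74,123,223 / 0.743 = 99,762,076 BTU = 997.6 therm → 997.6 × £2.27 = £2,264.60; + 12 × £14.86 standing = £2,442.92
Electric: 74,123,223 BTU / 3412 = 21,720 kWh → × £0.134 = £2,911.05; + 12 × £17.65 standing = £3,122.85
Difference = |£2,442.92 − £3,122.85| = £679.93

£679.93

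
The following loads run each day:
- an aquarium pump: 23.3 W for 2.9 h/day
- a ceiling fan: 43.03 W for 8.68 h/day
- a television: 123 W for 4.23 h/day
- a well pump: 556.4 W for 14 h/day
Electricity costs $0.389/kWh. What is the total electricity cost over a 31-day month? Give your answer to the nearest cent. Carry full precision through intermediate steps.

$105.53

aquarium pump: 23.3 W × 2.9 h × 31 d = 2,095 Wh = 2.095 kWh
ceiling fan: 43.03 W × 8.68 h × 31 d = 11,579 Wh = 11.58 kWh
television: 123 W × 4.23 h × 31 d = 16,129 Wh = 16.13 kWh
well pump: 556.4 W × 14 h × 31 d = 241,478 Wh = 241.5 kWh
Total energy = 2.095 + 11.58 + 16.13 + 241.5 = 271.3 kWh
Cost = 271.3 kWh × $0.389 = $105.53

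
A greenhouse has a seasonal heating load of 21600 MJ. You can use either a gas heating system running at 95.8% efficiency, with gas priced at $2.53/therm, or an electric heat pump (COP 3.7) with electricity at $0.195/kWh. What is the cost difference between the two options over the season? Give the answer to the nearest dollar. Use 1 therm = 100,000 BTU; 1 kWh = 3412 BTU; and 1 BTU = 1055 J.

$224

Heat load = 21600 MJ = 21,600,000,000 J / 1055 = 20,473,934 BTU
Gas: input = 20,473,934 / 0.958 = 21,371,538 BTU = 213.7 therm → 213.7 × $2.53 = $540.70
Heat pump: 20,473,934 BTU / 3412 = 6,001 kWh heat; / 3.7 = 1,622 kWh in → × $0.195 = $316.25
Difference = |$540.70 − $316.25| = $224.45 ≈ $224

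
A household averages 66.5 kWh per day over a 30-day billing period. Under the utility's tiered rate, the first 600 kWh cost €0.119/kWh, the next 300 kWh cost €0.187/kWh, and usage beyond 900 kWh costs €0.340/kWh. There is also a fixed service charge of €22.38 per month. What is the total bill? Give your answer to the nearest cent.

€522.18

Usage = 66.5 kWh/day × 30 days = 1995 kWh
First 600 kWh × €0.119 = €71.40
Next 300 kWh × €0.187 = €56.10
Remaining 1095 kWh × €0.340 = €372.30
Energy charge = €499.80; + service €22.38 = €522.18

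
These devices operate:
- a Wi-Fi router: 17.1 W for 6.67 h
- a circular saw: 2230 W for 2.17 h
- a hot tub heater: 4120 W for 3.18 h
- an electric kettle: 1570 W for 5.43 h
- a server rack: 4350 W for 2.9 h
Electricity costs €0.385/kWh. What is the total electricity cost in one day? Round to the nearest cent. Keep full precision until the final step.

Wi-Fi router: 17.1 W × 6.67 h = 114 Wh = 0.1141 kWh
circular saw: 2230 W × 2.17 h = 4,839 Wh = 4.839 kWh
hot tub heater: 4120 W × 3.18 h = 13,102 Wh = 13.1 kWh
electric kettle: 1570 W × 5.43 h = 8,525 Wh = 8.525 kWh
server rack: 4350 W × 2.9 h = 12,615 Wh = 12.62 kWh
Total energy = 0.1141 + 4.839 + 13.1 + 8.525 + 12.62 = 39.19 kWh
Cost = 39.19 kWh × €0.385 = €15.09

€15.09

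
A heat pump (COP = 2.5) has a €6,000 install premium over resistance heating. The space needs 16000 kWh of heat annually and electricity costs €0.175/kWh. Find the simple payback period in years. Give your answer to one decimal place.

3.6 years

Resistance: 16000 kWh × €0.175 = €2,800.00/yr
Heat pump: 16000 / 2.5 = 6400 kWh in → × €0.175 = €1,120.00/yr
Annual savings = €1,680.00
Payback = €6,000 / €1,680.00 = 3.57 years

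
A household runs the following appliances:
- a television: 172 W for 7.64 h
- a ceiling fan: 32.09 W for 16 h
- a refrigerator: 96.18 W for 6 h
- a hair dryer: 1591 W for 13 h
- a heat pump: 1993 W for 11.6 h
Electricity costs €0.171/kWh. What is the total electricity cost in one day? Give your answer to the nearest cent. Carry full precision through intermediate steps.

television: 172 W × 7.64 h = 1,314 Wh = 1.314 kWh
ceiling fan: 32.09 W × 16 h = 513 Wh = 0.5134 kWh
refrigerator: 96.18 W × 6 h = 577 Wh = 0.5771 kWh
hair dryer: 1591 W × 13 h = 20,683 Wh = 20.68 kWh
heat pump: 1993 W × 11.6 h = 23,119 Wh = 23.12 kWh
Total energy = 1.314 + 0.5134 + 0.5771 + 20.68 + 23.12 = 46.21 kWh
Cost = 46.21 kWh × €0.171 = €7.90

€7.90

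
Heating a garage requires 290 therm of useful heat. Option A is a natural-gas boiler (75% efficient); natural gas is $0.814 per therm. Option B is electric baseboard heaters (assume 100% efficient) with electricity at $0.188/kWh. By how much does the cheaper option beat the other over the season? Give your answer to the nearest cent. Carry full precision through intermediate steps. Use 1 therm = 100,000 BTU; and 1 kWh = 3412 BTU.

Heat load = 290 therm × 100,000 = 29,000,000 BTU
Gas: input = 29,000,000 / 0.75 = 38,666,667 BTU = 386.7 therm → 386.7 × $0.814 = $314.75
Electric: 29,000,000 BTU / 3412 = 8,499 kWh → × $0.188 = $1,597.89
Difference = |$314.75 − $1,597.89| = $1,283.14

$1283.14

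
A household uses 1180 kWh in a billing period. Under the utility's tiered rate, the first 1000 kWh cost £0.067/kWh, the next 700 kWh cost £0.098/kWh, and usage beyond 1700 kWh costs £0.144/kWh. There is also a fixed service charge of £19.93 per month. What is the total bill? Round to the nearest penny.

First 1000 kWh × £0.067 = £67.00
Next 180 kWh × £0.098 = £17.64
Remaining tier: 0 kWh (not reached)
Energy charge = £84.64; + service £19.93 = £104.57

£104.57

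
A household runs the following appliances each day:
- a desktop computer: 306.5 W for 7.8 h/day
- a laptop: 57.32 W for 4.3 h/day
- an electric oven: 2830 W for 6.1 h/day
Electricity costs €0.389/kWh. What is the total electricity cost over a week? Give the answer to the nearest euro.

€54

desktop computer: 306.5 W × 7.8 h × 7 d = 16,735 Wh = 16.73 kWh
laptop: 57.32 W × 4.3 h × 7 d = 1,725 Wh = 1.725 kWh
electric oven: 2830 W × 6.1 h × 7 d = 120,841 Wh = 120.8 kWh
Total energy = 16.73 + 1.725 + 120.8 = 139.3 kWh
Cost = 139.3 kWh × €0.389 = €54.19 ≈ €54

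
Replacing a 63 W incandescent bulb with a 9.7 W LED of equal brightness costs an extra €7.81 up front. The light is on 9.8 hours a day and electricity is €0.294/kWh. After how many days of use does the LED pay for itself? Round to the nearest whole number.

Power saved = 63 − 9.7 = 53.3 W
Daily energy saved = 53.3 W × 9.8 h = 522.3 Wh = 0.52234 kWh
Daily savings = 0.52234 × €0.294 = €0.1536
Payback = €7.81 / €0.1536 per day = 50.86 days

51 days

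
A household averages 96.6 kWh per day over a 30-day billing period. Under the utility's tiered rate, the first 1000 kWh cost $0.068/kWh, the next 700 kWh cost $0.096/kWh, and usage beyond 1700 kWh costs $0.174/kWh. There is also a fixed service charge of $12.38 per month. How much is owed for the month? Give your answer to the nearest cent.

Usage = 96.6 kWh/day × 30 days = 2898 kWh
First 1000 kWh × $0.068 = $68.00
Next 700 kWh × $0.096 = $67.20
Remaining 1198 kWh × $0.174 = $208.45
Energy charge = $343.65; + service $12.38 = $356.03

$356.03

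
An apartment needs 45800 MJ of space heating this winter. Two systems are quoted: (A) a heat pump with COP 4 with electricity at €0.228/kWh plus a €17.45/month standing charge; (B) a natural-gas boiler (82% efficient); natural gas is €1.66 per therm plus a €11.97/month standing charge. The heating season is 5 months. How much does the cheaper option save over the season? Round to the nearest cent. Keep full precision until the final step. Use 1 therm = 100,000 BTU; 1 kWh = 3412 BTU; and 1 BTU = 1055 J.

€126.20

Heat load = 45800 MJ = 45,800,000,000 J / 1055 = 43,412,322 BTU
Gas: input = 43,412,322 / 0.82 = 52,941,856 BTU = 529.4 therm → 529.4 × €1.66 = €878.83; + 5 × €11.97 standing = €938.68
Heat pump: 43,412,322 BTU / 3412 = 12,720 kWh heat; / 4 = 3,181 kWh in → × €0.228 = €725.24; + 5 × €17.45 standing = €812.49
Difference = |€938.68 − €812.49| = €126.20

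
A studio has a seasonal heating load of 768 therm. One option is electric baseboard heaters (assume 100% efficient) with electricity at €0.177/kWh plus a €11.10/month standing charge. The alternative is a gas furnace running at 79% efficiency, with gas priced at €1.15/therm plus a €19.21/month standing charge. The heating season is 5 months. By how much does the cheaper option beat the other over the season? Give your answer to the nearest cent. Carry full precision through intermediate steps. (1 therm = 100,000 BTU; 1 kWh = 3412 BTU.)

€2825.53

Heat load = 768 therm × 100,000 = 76,800,000 BTU
Gas: input = 76,800,000 / 0.79 = 97,215,190 BTU = 972.2 therm → 972.2 × €1.15 = €1,117.97; + 5 × €19.21 standing = €1,214.02
Electric: 76,800,000 BTU / 3412 = 22,510 kWh → × €0.177 = €3,984.06; + 5 × €11.10 standing = €4,039.56
Difference = |€1,214.02 − €4,039.56| = €2,825.53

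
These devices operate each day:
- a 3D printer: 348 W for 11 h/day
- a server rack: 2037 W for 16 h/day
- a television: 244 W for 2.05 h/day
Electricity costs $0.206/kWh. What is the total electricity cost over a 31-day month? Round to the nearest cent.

3D printer: 348 W × 11 h × 31 d = 118,668 Wh = 118.7 kWh
server rack: 2037 W × 16 h × 31 d = 1,010,352 Wh = 1,010 kWh
television: 244 W × 2.05 h × 31 d = 15,506 Wh = 15.51 kWh
Total energy = 118.7 + 1,010 + 15.51 = 1,145 kWh
Cost = 1,145 kWh × $0.206 = $235.77

$235.77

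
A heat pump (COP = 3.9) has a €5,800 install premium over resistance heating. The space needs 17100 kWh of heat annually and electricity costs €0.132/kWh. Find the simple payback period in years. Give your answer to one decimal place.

Resistance: 17100 kWh × €0.132 = €2,257.20/yr
Heat pump: 17100 / 3.9 = 4385 kWh in → × €0.132 = €578.77/yr
Annual savings = €1,678.43
Payback = €5,800 / €1,678.43 = 3.46 years

3.5 years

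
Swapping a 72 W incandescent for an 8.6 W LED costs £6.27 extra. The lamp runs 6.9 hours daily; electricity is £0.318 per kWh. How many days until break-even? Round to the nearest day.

Power saved = 72 − 8.6 = 63.4 W
Daily energy saved = 63.4 W × 6.9 h = 437.5 Wh = 0.43746 kWh
Daily savings = 0.43746 × £0.318 = £0.1391
Payback = £6.27 / £0.1391 per day = 45.07 days

45 days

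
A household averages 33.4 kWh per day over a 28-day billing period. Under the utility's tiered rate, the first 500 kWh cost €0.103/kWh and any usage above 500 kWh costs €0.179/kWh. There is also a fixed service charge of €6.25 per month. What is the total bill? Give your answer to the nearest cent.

€135.65

Usage = 33.4 kWh/day × 28 days = 935.2 kWh
First 500 kWh × €0.103 = €51.50
Remaining 435.2 kWh × €0.179 = €77.90
Energy charge = €129.40; + service €6.25 = €135.65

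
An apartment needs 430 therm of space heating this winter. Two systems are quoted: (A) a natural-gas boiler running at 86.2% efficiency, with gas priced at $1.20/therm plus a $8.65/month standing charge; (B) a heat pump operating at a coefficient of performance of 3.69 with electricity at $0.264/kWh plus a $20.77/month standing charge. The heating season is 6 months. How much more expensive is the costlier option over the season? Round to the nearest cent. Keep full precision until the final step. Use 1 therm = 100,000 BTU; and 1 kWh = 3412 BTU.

Heat load = 430 therm × 100,000 = 43,000,000 BTU
Gas: input = 43,000,000 / 0.862 = 49,883,991 BTU = 498.8 therm → 498.8 × $1.20 = $598.61; + 6 × $8.65 standing = $650.51
Heat pump: 43,000,000 BTU / 3412 = 12,600 kWh heat; / 3.69 = 3,415 kWh in → × $0.264 = $901.65; + 6 × $20.77 standing = $1,026.27
Difference = |$650.51 − $1,026.27| = $375.76

$375.76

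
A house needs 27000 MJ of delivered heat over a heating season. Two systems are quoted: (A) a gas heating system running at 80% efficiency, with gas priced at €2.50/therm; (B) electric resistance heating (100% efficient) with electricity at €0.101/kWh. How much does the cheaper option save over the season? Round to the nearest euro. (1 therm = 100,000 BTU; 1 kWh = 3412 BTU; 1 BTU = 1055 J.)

€42

Heat load = 27000 MJ = 27,000,000,000 J / 1055 = 25,592,417 BTU
Gas: input = 25,592,417 / 0.80 = 31,990,521 BTU = 319.9 therm → 319.9 × €2.50 = €799.76
Electric: 25,592,417 BTU / 3412 = 7,501 kWh → × €0.101 = €757.57
Difference = |€799.76 − €757.57| = €42.19 ≈ €42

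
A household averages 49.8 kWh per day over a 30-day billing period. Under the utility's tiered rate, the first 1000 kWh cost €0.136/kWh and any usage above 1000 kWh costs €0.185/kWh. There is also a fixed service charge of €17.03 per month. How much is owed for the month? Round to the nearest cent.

Usage = 49.8 kWh/day × 30 days = 1494 kWh
First 1000 kWh × €0.136 = €136.00
Remaining 494 kWh × €0.185 = €91.39
Energy charge = €227.39; + service €17.03 = €244.42

€244.42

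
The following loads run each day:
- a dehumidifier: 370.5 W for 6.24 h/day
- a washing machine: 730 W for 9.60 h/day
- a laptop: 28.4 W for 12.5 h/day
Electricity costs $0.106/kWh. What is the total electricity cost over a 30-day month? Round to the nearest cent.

dehumidifier: 370.5 W × 6.24 h × 30 d = 69,358 Wh = 69.36 kWh
washing machine: 730 W × 9.60 h × 30 d = 210,240 Wh = 210.2 kWh
laptop: 28.4 W × 12.5 h × 30 d = 10,650 Wh = 10.65 kWh
Total energy = 69.36 + 210.2 + 10.65 = 290.2 kWh
Cost = 290.2 kWh × $0.106 = $30.77

$30.77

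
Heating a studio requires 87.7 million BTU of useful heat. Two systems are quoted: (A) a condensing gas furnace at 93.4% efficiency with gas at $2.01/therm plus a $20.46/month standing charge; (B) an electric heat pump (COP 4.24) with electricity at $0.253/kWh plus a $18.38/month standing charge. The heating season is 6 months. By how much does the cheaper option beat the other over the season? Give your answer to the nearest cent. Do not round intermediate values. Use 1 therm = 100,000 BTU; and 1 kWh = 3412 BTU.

Heat load = 87.7 × 10⁶ BTU = 87,700,000 BTU
Gas: input = 87,700,000 / 0.934 = 93,897,216 BTU = 939 therm → 939 × $2.01 = $1,887.33; + 6 × $20.46 standing = $2,010.09
Heat pump: 87,700,000 BTU / 3412 = 25,700 kWh heat; / 4.24 = 6,062 kWh in → × $0.253 = $1,533.72; + 6 × $18.38 standing = $1,644.00
Difference = |$2,010.09 − $1,644.00| = $366.10

$366.10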